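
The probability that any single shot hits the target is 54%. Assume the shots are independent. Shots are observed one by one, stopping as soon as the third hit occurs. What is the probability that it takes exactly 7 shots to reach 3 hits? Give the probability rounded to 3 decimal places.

0.106

Y = trial on which the third success occurs; negative binomial, r=3, p=0.54.
P(Y=7) = C(6,2) · p^3 · (1−p)^4
= 15 · 0.15746 · 0.044775 = 0.10576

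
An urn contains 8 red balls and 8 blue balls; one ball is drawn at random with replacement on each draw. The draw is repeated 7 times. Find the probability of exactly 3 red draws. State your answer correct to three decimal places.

X ~ Binomial(n=7, p=0.50).
P(X=3) = C(7,3) · p^3 · (1−p)^4
= 35 · 0.125 · 0.0625 = 0.27344

0.273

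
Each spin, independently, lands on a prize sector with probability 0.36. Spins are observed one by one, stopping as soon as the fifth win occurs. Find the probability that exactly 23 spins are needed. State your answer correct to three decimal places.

0.014

Y = trial on which the fifth success occurs; negative binomial, r=5, p=0.36.
P(Y=23) = C(22,4) · p^5 · (1−p)^18
= 7315 · 0.0060466 · 0.00032452 = 0.01435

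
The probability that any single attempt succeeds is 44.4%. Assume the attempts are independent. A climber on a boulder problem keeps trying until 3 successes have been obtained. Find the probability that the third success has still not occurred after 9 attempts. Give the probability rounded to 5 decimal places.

0.15814

Needing more than 9 attempts ⇔ fewer than 3 successes in the first 9. With X ~ Binomial(9, 0.444), P(Y > 9) = P(X ≤ 2).
  k=0: C(9,0)·0.444^0·0.556^9 = 0.0050778
  k=1: C(9,1)·0.444^1·0.556^8 = 0.0364942
  k=2: C(9,2)·0.444^2·0.556^7 = 0.1165714
P(X ≤ 2) = 0.1581434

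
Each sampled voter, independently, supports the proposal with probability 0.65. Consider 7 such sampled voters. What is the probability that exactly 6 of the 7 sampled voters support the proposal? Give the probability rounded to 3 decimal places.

X ~ Binomial(n=7, p=0.65).
P(X=6) = C(7,6) · p^6 · (1−p)^1
= 7 · 0.075419 · 0.35 = 0.18478

0.185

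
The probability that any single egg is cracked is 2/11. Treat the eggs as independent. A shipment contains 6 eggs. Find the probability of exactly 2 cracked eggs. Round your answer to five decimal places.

0.22221

X ~ Binomial(n=6, p=0.181818).
P(X=2) = C(6,2) · p^2 · (1−p)^4
= 15 · 0.033058 · 0.44813 = 0.2222108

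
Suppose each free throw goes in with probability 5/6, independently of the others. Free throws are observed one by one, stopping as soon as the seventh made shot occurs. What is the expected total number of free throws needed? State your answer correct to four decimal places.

8.4000

Y = total free throws until the seventh success; negative binomial with r=7, p=0.833333.
E[Y] = r / p = 7 / 0.833333 = 8.400000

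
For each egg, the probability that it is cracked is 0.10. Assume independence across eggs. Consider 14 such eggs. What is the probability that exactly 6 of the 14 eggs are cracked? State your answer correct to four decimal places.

X ~ Binomial(n=14, p=0.10).
P(X=6) = C(14,6) · p^6 · (1−p)^8
= 3003 · 1e-06 · 0.43047 = 0.001293

0.0013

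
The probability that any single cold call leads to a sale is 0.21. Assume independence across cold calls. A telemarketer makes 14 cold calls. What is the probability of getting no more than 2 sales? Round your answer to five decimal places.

X ~ Binomial(14, 0.21); P(X ≤ 2) = Σ C(14,k) p^k (1−p)^(14−k) over k:
  k=0: C(14,0)·0.21^0·0.79^14 = 0.0368790
  k=1: C(14,1)·0.21^1·0.79^13 = 0.1372459
  k=2: C(14,2)·0.21^2·0.79^12 = 0.2371401
Total = 0.4112651

0.41127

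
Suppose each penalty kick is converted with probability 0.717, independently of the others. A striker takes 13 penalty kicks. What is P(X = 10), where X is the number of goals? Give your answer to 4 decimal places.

0.2328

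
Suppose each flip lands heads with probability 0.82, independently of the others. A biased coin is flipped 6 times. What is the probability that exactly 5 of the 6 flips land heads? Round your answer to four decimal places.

0.4004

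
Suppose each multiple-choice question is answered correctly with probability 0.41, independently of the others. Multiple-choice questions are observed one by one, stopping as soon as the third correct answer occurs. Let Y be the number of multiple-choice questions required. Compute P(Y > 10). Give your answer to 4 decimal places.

Needing more than 10 multiple-choice questions ⇔ fewer than 3 successes in the first 10. With X ~ Binomial(10, 0.41), P(Y > 10) = P(X ≤ 2).
  k=0: C(10,0)·0.41^0·0.59^10 = 0.005111
  k=1: C(10,1)·0.41^1·0.59^9 = 0.035518
  k=2: C(10,2)·0.41^2·0.59^8 = 0.111070
P(X ≤ 2) = 0.151699

0.1517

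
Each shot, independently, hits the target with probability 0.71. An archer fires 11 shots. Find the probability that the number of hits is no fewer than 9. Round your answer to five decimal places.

X ~ Binomial(11, 0.71); P(X ≥ 9) = Σ C(11,k) p^k (1−p)^(11−k) over k:
  k=9: C(11,9)·0.71^9·0.29^2 = 0.2120722
  k=10: C(11,10)·0.71^10·0.29^1 = 0.1038423
  k=11: C(11,11)·0.71^11·0.29^0 = 0.0231122
Total = 0.3390267

0.33903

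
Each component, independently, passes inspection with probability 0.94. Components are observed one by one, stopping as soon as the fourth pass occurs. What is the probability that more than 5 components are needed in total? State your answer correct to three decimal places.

Needing more than 5 components ⇔ fewer than 4 successes in the first 5. With X ~ Binomial(5, 0.94), P(Y > 5) = P(X ≤ 3).
  k=0: C(5,0)·0.94^0·0.06^5 = 0.00000
  k=1: C(5,1)·0.94^1·0.06^4 = 0.00006
  k=2: C(5,2)·0.94^2·0.06^3 = 0.00191
  k=3: C(5,3)·0.94^3·0.06^2 = 0.02990
P(X ≤ 3) = 0.03187

0.032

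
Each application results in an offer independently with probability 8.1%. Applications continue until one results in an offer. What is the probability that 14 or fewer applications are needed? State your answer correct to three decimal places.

0.694

Y = number of applications to the first success; geometric, p = 0.081.
P(Y ≤ 14) = 1 − (1−p)^14 = 1 − 0.30649 = 0.69351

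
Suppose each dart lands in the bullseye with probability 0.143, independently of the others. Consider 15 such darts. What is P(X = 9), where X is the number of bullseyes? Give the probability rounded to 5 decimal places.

X ~ Binomial(n=15, p=0.143).
P(X=9) = C(15,9) · p^9 · (1−p)^6
= 5005 · 2.5005e-08 · 0.39617 = 0.0000496

0.00005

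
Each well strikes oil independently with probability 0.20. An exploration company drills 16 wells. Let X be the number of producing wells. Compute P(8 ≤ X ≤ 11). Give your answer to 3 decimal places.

0.007

X ~ Binomial(16, 0.20); P(8 ≤ X ≤ 11) = Σ C(16,k) p^k (1−p)^(16−k) over k:
  k=8: C(16,8)·0.20^8·0.80^8 = 0.00553
  k=9: C(16,9)·0.20^9·0.80^7 = 0.00123
  k=10: C(16,10)·0.20^10·0.80^6 = 0.00021
  k=11: C(16,11)·0.20^11·0.80^5 = 0.00003
Total = 0.00700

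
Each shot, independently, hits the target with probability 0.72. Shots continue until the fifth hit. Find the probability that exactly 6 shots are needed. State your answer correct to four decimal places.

0.2709

Y = trial on which the fifth success occurs; negative binomial, r=5, p=0.72.
P(Y=6) = C(5,4) · p^5 · (1−p)^1
= 5 · 0.19349 · 0.28 = 0.270888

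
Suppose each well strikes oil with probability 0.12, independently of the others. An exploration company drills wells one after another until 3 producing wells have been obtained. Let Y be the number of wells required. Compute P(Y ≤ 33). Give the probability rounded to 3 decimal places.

0.775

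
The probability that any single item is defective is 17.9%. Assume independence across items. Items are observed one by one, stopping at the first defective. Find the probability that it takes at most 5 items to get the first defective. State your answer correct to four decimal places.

0.6270

Y = number of items to the first success; geometric, p = 0.179.
P(Y ≤ 5) = 1 − (1−p)^5 = 1 − 0.373006 = 0.626994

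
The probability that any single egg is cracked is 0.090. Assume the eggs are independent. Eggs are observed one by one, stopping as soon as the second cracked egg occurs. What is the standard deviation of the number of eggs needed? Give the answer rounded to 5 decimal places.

14.98971

Y = total eggs until the second success; negative binomial with r=2, p=0.09.
SD(Y) = √[r(1−p)/p²] = √(224.6913580) = 14.9897084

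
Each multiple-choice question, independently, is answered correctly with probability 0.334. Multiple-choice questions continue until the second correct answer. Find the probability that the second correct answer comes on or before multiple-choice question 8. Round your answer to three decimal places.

0.806

Finishing within 8 multiple-choice questions ⇔ at least 2 successes in the first 8. With X ~ Binomial(8, 0.334), P(Y ≤ 8) = 1 − P(X ≤ 1).
  k=0: C(8,0)·0.334^0·0.666^8 = 0.03871
  k=1: C(8,1)·0.334^1·0.666^7 = 0.15529
1 − 0.19400 = 0.80600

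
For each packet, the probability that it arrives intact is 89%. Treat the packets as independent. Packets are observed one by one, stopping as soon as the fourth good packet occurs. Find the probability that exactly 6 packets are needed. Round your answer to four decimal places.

0.0759

Y = trial on which the fourth success occurs; negative binomial, r=4, p=0.89.
P(Y=6) = C(5,3) · p^4 · (1−p)^2
= 10 · 0.62742 · 0.0121 = 0.075918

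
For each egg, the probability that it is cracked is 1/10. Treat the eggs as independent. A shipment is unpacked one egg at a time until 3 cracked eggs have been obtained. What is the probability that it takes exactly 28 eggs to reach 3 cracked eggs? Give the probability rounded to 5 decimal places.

Y = trial on which the third success occurs; negative binomial, r=3, p=0.10.
P(Y=28) = C(27,2) · p^3 · (1−p)^25
= 351 · 0.001 · 0.07179 = 0.0251982

0.02520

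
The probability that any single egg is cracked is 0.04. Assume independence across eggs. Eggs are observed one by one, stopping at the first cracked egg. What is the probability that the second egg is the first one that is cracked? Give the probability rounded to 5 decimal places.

Geometric (trials to first success), p = 0.04.
P(Y = 2) = (1−p)^1 · p = 0.96 · 0.04 = 0.0384000

0.03840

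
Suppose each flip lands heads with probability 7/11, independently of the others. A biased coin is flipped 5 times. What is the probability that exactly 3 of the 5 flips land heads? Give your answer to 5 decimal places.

0.34076

X ~ Binomial(n=5, p=0.636364).
P(X=3) = C(5,3) · p^3 · (1−p)^2
= 10 · 0.2577 · 0.13223 = 0.3407616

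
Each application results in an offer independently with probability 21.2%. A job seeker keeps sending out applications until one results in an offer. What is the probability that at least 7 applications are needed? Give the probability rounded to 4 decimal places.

Y = number of applications to the first success; geometric, p = 0.212.
P(Y > 6) = P(first 6 all fail) = (1−p)^6 = 0.239418

0.2394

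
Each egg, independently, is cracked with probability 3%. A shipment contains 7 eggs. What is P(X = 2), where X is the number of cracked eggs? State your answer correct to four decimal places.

X ~ Binomial(n=7, p=0.03).
P(X=2) = C(7,2) · p^2 · (1−p)^5
= 21 · 0.0009 · 0.85873 = 0.016230

0.0162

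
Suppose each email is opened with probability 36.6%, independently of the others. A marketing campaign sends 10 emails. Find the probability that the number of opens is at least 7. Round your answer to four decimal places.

0.0335

X ~ Binomial(10, 0.366); P(X ≥ 7) = Σ C(10,k) p^k (1−p)^(10−k) over k:
  k=7: C(10,7)·0.366^7·0.634^3 = 0.026904
  k=8: C(10,8)·0.366^8·0.634^2 = 0.005824
  k=9: C(10,9)·0.366^9·0.634^1 = 0.000747
  k=10: C(10,10)·0.366^10·0.634^0 = 0.000043
Total = 0.033519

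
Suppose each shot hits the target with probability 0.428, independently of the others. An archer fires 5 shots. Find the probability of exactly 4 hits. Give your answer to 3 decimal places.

X ~ Binomial(n=5, p=0.428).
P(X=4) = C(5,4) · p^4 · (1−p)^1
= 5 · 0.033556 · 0.572 = 0.09597

0.096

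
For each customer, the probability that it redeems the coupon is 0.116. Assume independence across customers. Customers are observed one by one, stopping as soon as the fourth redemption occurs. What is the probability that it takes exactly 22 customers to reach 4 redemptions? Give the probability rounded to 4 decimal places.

0.0262

Y = trial on which the fourth success occurs; negative binomial, r=4, p=0.116.
P(Y=22) = C(21,3) · p^4 · (1−p)^18
= 1330 · 0.00018106 · 0.10868 = 0.026171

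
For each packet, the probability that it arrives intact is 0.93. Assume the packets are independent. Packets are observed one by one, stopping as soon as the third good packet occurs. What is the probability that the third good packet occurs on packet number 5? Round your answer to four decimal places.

Y = trial on which the third success occurs; negative binomial, r=3, p=0.93.
P(Y=5) = C(4,2) · p^3 · (1−p)^2
= 6 · 0.80436 · 0.0049 = 0.023648

0.0236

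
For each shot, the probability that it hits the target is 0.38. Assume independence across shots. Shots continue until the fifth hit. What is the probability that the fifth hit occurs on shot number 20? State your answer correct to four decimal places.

Y = trial on which the fifth success occurs; negative binomial, r=5, p=0.38.
P(Y=20) = C(19,4) · p^5 · (1−p)^15
= 3876 · 0.0079235 · 0.00076891 = 0.023614

0.0236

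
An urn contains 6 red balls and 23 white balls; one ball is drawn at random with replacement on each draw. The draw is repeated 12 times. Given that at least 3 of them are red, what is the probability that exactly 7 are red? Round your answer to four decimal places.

0.0087

X ~ Binomial(12, 0.206897). Want P(X=7 | X≥3) = P(X=7) / P(X≥3).
P(X=7) = C(12,7)·0.206897^7·0.793103^5 = 0.004033
P(X≥3) = 1 − 0.061938 − 0.193893 − 0.278195 = 0.465974
Ratio = 0.004033 / 0.465974 = 0.008655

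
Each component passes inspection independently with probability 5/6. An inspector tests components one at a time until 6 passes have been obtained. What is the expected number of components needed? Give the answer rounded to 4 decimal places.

Y = total components until the sixth success; negative binomial with r=6, p=0.833333.
E[Y] = r / p = 6 / 0.833333 = 7.200000

7.2000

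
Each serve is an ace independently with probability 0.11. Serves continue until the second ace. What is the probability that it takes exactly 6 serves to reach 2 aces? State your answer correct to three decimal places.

Y = trial on which the second success occurs; negative binomial, r=2, p=0.11.
P(Y=6) = C(5,1) · p^2 · (1−p)^4
= 5 · 0.0121 · 0.62742 = 0.03796

0.038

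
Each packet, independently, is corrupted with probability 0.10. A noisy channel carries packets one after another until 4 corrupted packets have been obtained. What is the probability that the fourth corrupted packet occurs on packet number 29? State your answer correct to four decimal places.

0.0235

Y = trial on which the fourth success occurs; negative binomial, r=4, p=0.10.
P(Y=29) = C(28,3) · p^4 · (1−p)^25
= 3276 · 0.0001 · 0.07179 = 0.023518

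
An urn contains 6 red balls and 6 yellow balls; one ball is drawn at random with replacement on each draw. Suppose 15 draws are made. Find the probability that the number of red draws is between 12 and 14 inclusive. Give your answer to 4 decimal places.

0.0175

X ~ Binomial(15, 0.50); P(12 ≤ X ≤ 14) = Σ C(15,k) p^k (1−p)^(15−k) over k:
  k=12: C(15,12)·0.50^12·0.50^3 = 0.013885
  k=13: C(15,13)·0.50^13·0.50^2 = 0.003204
  k=14: C(15,14)·0.50^14·0.50^1 = 0.000458
Total = 0.017548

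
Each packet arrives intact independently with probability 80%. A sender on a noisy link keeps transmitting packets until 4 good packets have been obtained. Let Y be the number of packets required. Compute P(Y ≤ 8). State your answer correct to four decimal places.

Finishing within 8 packets ⇔ at least 4 successes in the first 8. With X ~ Binomial(8, 0.80), P(Y ≤ 8) = 1 − P(X ≤ 3).
  k=0: C(8,0)·0.80^0·0.20^8 = 0.000003
  k=1: C(8,1)·0.80^1·0.20^7 = 0.000082
  k=2: C(8,2)·0.80^2·0.20^6 = 0.001147
  k=3: C(8,3)·0.80^3·0.20^5 = 0.009175
1 − 0.010406 = 0.989594

0.9896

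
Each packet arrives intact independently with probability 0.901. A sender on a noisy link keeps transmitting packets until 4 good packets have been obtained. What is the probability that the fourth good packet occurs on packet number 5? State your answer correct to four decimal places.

Y = trial on which the fourth success occurs; negative binomial, r=4, p=0.901.
P(Y=5) = C(4,3) · p^4 · (1−p)^1
= 4 · 0.65902 · 0.099 = 0.260972

0.2610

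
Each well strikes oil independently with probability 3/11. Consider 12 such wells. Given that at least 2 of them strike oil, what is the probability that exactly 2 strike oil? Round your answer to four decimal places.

X ~ Binomial(12, 0.272727). Want P(X=2 | X≥2) = P(X=2) / P(X≥2).
P(X=2) = C(12,2)·0.272727^2·0.727273^10 = 0.203224
P(X≥2) = 1 − 0.021896 − 0.098533 = 0.879571
Ratio = 0.203224 / 0.879571 = 0.231048

0.2310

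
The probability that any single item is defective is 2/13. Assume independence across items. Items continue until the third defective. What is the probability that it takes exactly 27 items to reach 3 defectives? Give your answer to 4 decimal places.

0.0215

Y = trial on which the third success occurs; negative binomial, r=3, p=0.153846.
P(Y=27) = C(26,2) · p^3 · (1−p)^24
= 325 · 0.0036413 · 0.018146 = 0.021475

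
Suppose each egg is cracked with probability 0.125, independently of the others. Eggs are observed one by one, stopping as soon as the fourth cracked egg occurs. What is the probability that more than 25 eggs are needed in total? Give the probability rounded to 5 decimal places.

0.61764

Needing more than 25 eggs ⇔ fewer than 4 successes in the first 25. With X ~ Binomial(25, 0.125), P(Y > 25) = P(X ≤ 3).
  k=0: C(25,0)·0.125^0·0.875^25 = 0.0354978
  k=1: C(25,1)·0.125^1·0.875^24 = 0.1267778
  k=2: C(25,2)·0.125^2·0.875^23 = 0.2173334
  k=3: C(25,3)·0.125^3·0.875^22 = 0.2380318
P(X ≤ 3) = 0.6176409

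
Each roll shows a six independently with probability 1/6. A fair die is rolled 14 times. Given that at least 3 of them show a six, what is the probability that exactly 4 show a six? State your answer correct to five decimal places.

0.29664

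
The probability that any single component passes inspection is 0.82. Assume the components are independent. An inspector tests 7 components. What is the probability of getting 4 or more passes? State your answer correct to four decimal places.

X ~ Binomial(7, 0.82); P(X ≥ 4) = Σ C(7,k) p^k (1−p)^(7−k) over k:
  k=4: C(7,4)·0.82^4·0.18^3 = 0.092287
  k=5: C(7,5)·0.82^5·0.18^2 = 0.252251
  k=6: C(7,6)·0.82^6·0.18^1 = 0.383048
  k=7: C(7,7)·0.82^7·0.18^0 = 0.249285
Total = 0.976872

0.9769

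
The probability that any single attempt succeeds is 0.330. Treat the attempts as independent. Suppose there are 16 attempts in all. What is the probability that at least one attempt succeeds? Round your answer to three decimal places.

0.998

P(at least one) = 1 − P(none) = 1 − (1 − 0.33)^16
= 1 − 0.00165 = 0.99835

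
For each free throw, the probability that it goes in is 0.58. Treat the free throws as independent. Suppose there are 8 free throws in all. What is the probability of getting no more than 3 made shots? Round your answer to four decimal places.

0.2062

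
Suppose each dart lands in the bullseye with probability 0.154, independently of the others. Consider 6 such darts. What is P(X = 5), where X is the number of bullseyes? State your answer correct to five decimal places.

0.00044

X ~ Binomial(n=6, p=0.154).
P(X=5) = C(6,5) · p^5 · (1−p)^1
= 6 · 8.6617e-05 · 0.846 = 0.0004397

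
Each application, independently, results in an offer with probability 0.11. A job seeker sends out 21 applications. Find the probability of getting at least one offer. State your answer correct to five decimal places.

0.91347

P(at least one) = 1 − P(none) = 1 − (1 − 0.11)^21
= 1 − 0.0865347 = 0.9134653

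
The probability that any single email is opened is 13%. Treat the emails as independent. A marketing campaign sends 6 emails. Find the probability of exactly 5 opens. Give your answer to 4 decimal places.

0.0002

X ~ Binomial(n=6, p=0.13).
P(X=5) = C(6,5) · p^5 · (1−p)^1
= 6 · 3.7129e-05 · 0.87 = 0.000194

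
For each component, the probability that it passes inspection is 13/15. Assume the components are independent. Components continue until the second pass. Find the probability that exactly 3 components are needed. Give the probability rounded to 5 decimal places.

Y = trial on which the second success occurs; negative binomial, r=2, p=0.866667.
P(Y=3) = C(2,1) · p^2 · (1−p)^1
= 2 · 0.75111 · 0.13333 = 0.2002963

0.20030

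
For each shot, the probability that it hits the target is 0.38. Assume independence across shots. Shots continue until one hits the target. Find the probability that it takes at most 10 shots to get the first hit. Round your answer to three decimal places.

0.992

Y = number of shots to the first success; geometric, p = 0.38.
P(Y ≤ 10) = 1 − (1−p)^10 = 1 − 0.00839 = 0.99161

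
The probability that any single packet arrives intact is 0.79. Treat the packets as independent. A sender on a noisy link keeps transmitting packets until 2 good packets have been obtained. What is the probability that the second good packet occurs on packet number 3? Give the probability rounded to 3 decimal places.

0.262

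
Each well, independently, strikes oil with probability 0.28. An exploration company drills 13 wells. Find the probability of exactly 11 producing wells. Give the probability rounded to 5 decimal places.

0.00003

X ~ Binomial(n=13, p=0.28).
P(X=11) = C(13,11) · p^11 · (1−p)^2
= 78 · 8.2935e-07 · 0.5184 = 0.0000335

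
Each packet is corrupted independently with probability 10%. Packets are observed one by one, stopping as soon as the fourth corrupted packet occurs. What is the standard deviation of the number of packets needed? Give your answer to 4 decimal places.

18.9737

Y = total packets until the fourth success; negative binomial with r=4, p=0.10.
SD(Y) = √[r(1−p)/p²] = √(360.000000) = 18.973666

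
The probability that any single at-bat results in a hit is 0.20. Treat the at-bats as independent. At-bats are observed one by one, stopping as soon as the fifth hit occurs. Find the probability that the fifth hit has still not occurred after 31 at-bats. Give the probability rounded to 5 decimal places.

0.22873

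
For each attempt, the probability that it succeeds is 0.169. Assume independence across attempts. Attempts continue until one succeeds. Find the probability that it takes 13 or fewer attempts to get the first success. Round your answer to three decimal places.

0.910

Y = number of attempts to the first success; geometric, p = 0.169.
P(Y ≤ 13) = 1 − (1−p)^13 = 1 − 0.09012 = 0.90988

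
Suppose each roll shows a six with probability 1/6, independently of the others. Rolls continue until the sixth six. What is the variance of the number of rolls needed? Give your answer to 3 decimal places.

180.000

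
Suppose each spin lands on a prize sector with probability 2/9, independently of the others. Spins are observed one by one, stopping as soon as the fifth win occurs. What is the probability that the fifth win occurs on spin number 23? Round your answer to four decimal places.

0.0430

Y = trial on which the fifth success occurs; negative binomial, r=5, p=0.222222.
P(Y=23) = C(22,4) · p^5 · (1−p)^18
= 7315 · 0.00054192 · 0.010849 = 0.043008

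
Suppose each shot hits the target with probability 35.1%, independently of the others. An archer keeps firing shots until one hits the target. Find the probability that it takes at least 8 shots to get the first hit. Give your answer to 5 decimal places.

Y = number of shots to the first success; geometric, p = 0.351.
P(Y > 7) = P(first 7 all fail) = (1−p)^7 = 0.0484968

0.04850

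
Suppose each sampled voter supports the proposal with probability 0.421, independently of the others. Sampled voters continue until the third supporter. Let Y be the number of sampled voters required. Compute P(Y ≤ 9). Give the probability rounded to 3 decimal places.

0.806

Finishing within 9 sampled voters ⇔ at least 3 successes in the first 9. With X ~ Binomial(9, 0.421), P(Y ≤ 9) = 1 − P(X ≤ 2).
  k=0: C(9,0)·0.421^0·0.579^9 = 0.00731
  k=1: C(9,1)·0.421^1·0.579^8 = 0.04786
  k=2: C(9,2)·0.421^2·0.579^7 = 0.13919
1 − 0.19436 = 0.80564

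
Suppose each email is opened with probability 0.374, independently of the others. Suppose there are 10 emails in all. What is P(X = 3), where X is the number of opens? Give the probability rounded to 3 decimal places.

0.236

X ~ Binomial(n=10, p=0.374).
P(X=3) = C(10,3) · p^3 · (1−p)^7
= 120 · 0.052314 · 0.037672 = 0.23649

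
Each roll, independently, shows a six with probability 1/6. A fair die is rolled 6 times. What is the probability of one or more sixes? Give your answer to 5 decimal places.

0.66510

P(at least one) = 1 − P(none) = 1 − (1 − 0.166667)^6
= 1 − 0.3348980 = 0.6651020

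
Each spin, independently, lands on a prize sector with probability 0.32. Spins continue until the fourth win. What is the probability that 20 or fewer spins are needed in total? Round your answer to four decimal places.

Finishing within 20 spins ⇔ at least 4 successes in the first 20. With X ~ Binomial(20, 0.32), P(Y ≤ 20) = 1 − P(X ≤ 3).
  k=0: C(20,0)·0.32^0·0.68^20 = 0.000447
  k=1: C(20,1)·0.32^1·0.68^19 = 0.004206
  k=2: C(20,2)·0.32^2·0.68^18 = 0.018802
  k=3: C(20,3)·0.32^3·0.68^17 = 0.053089
1 − 0.076544 = 0.923456

0.9235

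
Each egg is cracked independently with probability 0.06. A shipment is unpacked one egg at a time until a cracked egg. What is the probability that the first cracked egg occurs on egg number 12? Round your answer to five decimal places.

Geometric (trials to first success), p = 0.06.
P(Y = 12) = (1−p)^11 · p = 0.5063 · 0.06 = 0.0303779

0.03038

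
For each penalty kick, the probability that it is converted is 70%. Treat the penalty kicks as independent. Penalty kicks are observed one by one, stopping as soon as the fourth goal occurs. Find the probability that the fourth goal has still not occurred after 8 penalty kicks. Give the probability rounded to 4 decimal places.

0.0580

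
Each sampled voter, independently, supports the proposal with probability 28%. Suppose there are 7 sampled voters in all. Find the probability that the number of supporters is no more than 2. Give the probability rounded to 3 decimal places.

0.692

X ~ Binomial(7, 0.28); P(X ≤ 2) = Σ C(7,k) p^k (1−p)^(7−k) over k:
  k=0: C(7,0)·0.28^0·0.72^7 = 0.10031
  k=1: C(7,1)·0.28^1·0.72^6 = 0.27306
  k=2: C(7,2)·0.28^2·0.72^5 = 0.31856
Total = 0.69193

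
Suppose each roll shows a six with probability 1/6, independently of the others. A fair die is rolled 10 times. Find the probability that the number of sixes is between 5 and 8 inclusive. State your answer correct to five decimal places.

0.01546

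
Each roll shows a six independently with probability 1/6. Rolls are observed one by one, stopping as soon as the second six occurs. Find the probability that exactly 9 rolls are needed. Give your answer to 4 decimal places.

0.0620

Y = trial on which the second success occurs; negative binomial, r=2, p=0.166667.
P(Y=9) = C(8,1) · p^2 · (1−p)^7
= 8 · 0.027778 · 0.27908 = 0.062018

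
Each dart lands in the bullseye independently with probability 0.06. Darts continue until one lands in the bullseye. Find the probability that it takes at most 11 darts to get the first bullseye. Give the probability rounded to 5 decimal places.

0.49370

Y = number of darts to the first success; geometric, p = 0.06.
P(Y ≤ 11) = 1 − (1−p)^11 = 1 − 0.5062982 = 0.4937018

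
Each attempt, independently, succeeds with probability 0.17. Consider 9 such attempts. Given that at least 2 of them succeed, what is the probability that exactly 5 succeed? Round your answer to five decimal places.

X ~ Binomial(9, 0.17). Want P(X=5 | X≥2) = P(X=5) / P(X≥2).
P(X=5) = C(9,5)·0.17^5·0.83^4 = 0.0084904
P(X≥2) = 1 − 0.1869403 − 0.3446007 = 0.4684590
Ratio = 0.0084904 / 0.4684590 = 0.0181241

0.01812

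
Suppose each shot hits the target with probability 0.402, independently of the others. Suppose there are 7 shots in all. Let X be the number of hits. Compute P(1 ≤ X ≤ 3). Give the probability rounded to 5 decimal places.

0.67898

X ~ Binomial(7, 0.402); P(1 ≤ X ≤ 3) = Σ C(7,k) p^k (1−p)^(7−k) over k:
  k=1: C(7,1)·0.402^1·0.598^6 = 0.1286860
  k=2: C(7,2)·0.402^2·0.598^5 = 0.2595239
  k=3: C(7,3)·0.402^3·0.598^4 = 0.2907709
Total = 0.6789807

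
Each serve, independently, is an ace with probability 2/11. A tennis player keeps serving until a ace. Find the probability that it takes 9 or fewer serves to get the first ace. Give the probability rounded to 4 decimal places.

Y = number of serves to the first success; geometric, p = 0.181818.
P(Y ≤ 9) = 1 − (1−p)^9 = 1 − 0.164304 = 0.835696

0.8357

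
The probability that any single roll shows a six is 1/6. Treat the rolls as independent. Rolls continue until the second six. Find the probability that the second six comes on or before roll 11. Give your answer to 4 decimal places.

Finishing within 11 rolls ⇔ at least 2 successes in the first 11. With X ~ Binomial(11, 0.166667), P(Y ≤ 11) = 1 − P(X ≤ 1).
  k=0: C(11,0)·0.166667^0·0.833333^11 = 0.134588
  k=1: C(11,1)·0.166667^1·0.833333^10 = 0.296094
1 − 0.430682 = 0.569318

0.5693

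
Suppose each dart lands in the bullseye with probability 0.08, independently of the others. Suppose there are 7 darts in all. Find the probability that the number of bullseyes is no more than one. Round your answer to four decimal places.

0.8974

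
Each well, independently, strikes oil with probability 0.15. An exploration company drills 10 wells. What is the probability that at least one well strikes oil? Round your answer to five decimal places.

P(at least one) = 1 − P(none) = 1 − (1 − 0.15)^10
= 1 − 0.1968744 = 0.8031256

0.80313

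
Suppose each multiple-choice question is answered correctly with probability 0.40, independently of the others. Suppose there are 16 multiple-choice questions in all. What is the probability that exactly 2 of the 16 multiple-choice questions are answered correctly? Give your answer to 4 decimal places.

X ~ Binomial(n=16, p=0.40).
P(X=2) = C(16,2) · p^2 · (1−p)^14
= 120 · 0.16 · 0.00078364 = 0.015046

0.0150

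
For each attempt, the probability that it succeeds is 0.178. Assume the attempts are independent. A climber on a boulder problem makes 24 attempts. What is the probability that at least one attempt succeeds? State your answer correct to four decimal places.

P(at least one) = 1 − P(none) = 1 − (1 − 0.178)^24
= 1 − 0.009056 = 0.990944

0.9909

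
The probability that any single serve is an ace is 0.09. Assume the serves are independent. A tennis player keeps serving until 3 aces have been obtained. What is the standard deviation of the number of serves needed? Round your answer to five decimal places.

Y = total serves until the third success; negative binomial with r=3, p=0.09.
SD(Y) = √[r(1−p)/p²] = √(337.0370370) = 18.3585685

18.35857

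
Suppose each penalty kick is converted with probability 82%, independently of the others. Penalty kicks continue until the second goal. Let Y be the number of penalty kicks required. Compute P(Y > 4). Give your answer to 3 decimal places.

Needing more than 4 penalty kicks ⇔ fewer than 2 successes in the first 4. With X ~ Binomial(4, 0.82), P(Y > 4) = P(X ≤ 1).
  k=0: C(4,0)·0.82^0·0.18^4 = 0.00105
  k=1: C(4,1)·0.82^1·0.18^3 = 0.01913
P(X ≤ 1) = 0.02018

0.020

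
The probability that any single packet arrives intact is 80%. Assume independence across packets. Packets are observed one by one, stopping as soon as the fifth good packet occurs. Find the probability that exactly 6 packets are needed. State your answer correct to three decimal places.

0.328

Y = trial on which the fifth success occurs; negative binomial, r=5, p=0.80.
P(Y=6) = C(5,4) · p^5 · (1−p)^1
= 5 · 0.32768 · 0.2 = 0.32768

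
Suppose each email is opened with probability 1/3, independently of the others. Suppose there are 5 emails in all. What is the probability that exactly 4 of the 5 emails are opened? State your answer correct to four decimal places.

0.0412

X ~ Binomial(n=5, p=0.333333).
P(X=4) = C(5,4) · p^4 · (1−p)^1
= 5 · 0.012346 · 0.66667 = 0.041152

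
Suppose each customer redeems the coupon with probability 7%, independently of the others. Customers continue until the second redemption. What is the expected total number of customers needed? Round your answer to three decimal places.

28.571

Y = total customers until the second success; negative binomial with r=2, p=0.07.
E[Y] = r / p = 2 / 0.07 = 28.57143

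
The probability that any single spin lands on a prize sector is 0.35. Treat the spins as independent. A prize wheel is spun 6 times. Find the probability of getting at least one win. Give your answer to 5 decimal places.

0.92458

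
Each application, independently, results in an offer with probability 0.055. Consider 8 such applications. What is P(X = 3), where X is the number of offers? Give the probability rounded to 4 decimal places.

0.0070

X ~ Binomial(n=8, p=0.055).
P(X=3) = C(8,3) · p^3 · (1−p)^5
= 56 · 0.00016637 · 0.75363 = 0.007022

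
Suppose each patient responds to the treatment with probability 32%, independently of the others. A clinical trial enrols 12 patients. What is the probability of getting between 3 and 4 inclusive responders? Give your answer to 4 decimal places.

X ~ Binomial(12, 0.32); P(3 ≤ X ≤ 4) = Σ C(12,k) p^k (1−p)^(12−k) over k:
  k=3: C(12,3)·0.32^3·0.68^9 = 0.224106
  k=4: C(12,4)·0.32^4·0.68^8 = 0.237288
Total = 0.461394

0.4614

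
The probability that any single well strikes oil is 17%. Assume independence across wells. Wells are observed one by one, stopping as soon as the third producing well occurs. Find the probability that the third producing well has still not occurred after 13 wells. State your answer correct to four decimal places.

Needing more than 13 wells ⇔ fewer than 3 successes in the first 13. With X ~ Binomial(13, 0.17), P(Y > 13) = P(X ≤ 2).
  k=0: C(13,0)·0.17^0·0.83^13 = 0.088719
  k=1: C(13,1)·0.17^1·0.83^12 = 0.236227
  k=2: C(13,2)·0.17^2·0.83^11 = 0.290303
P(X ≤ 2) = 0.615249

0.6152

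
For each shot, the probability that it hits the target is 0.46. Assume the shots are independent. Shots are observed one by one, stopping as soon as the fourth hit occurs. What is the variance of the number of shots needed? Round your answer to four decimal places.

10.2079

Y = total shots until the fourth success; negative binomial with r=4, p=0.46.
Var(Y) = r(1−p)/p² = 4·0.54 / 0.46² = 10.207940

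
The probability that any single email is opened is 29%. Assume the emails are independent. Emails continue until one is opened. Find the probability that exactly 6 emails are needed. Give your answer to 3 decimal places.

Geometric (trials to first success), p = 0.29.
P(Y = 6) = (1−p)^5 · p = 0.18042 · 0.29 = 0.05232

0.052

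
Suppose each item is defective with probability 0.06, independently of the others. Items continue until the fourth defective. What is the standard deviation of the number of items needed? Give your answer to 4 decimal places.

Y = total items until the fourth success; negative binomial with r=4, p=0.06.
SD(Y) = √[r(1−p)/p²] = √(1044.444444) = 32.317866

32.3179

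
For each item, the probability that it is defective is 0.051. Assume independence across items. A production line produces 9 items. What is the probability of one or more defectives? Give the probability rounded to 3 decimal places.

P(at least one) = 1 − P(none) = 1 − (1 − 0.051)^9
= 1 − 0.62430 = 0.37570

0.376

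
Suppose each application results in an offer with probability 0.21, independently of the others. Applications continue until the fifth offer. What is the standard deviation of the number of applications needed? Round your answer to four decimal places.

Y = total applications until the fifth success; negative binomial with r=5, p=0.21.
SD(Y) = √[r(1−p)/p²] = √(89.569161) = 9.464099

9.4641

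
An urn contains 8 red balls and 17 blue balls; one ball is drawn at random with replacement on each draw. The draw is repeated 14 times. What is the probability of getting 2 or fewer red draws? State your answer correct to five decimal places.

X ~ Binomial(14, 0.32); P(X ≤ 2) = Σ C(14,k) p^k (1−p)^(14−k) over k:
  k=0: C(14,0)·0.32^0·0.68^14 = 0.0045199
  k=1: C(14,1)·0.32^1·0.68^13 = 0.0297779
  k=2: C(14,2)·0.32^2·0.68^12 = 0.0910853
Total = 0.1253830

0.12538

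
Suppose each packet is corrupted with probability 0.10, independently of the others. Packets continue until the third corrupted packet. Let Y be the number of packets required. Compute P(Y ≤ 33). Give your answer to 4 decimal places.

Finishing within 33 packets ⇔ at least 3 successes in the first 33. With X ~ Binomial(33, 0.10), P(Y ≤ 33) = 1 − P(X ≤ 2).
  k=0: C(33,0)·0.10^0·0.90^33 = 0.030903
  k=1: C(33,1)·0.10^1·0.90^32 = 0.113312
  k=2: C(33,2)·0.10^2·0.90^31 = 0.201443
1 − 0.345658 = 0.654342

0.6543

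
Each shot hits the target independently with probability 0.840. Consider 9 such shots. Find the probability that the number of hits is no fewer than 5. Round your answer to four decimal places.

0.9925

X ~ Binomial(9, 0.84); P(X ≥ 5) = Σ C(9,k) p^k (1−p)^(9−k) over k:
  k=5: C(9,5)·0.84^5·0.16^4 = 0.034534
  k=6: C(9,6)·0.84^6·0.16^3 = 0.120869
  k=7: C(9,7)·0.84^7·0.16^2 = 0.271955
  k=8: C(9,8)·0.84^8·0.16^1 = 0.356941
  k=9: C(9,9)·0.84^9·0.16^0 = 0.208216
Total = 0.992515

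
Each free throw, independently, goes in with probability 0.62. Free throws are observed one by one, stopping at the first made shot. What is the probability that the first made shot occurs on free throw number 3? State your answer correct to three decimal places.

0.090

Geometric (trials to first success), p = 0.62.
P(Y = 3) = (1−p)^2 · p = 0.1444 · 0.62 = 0.08953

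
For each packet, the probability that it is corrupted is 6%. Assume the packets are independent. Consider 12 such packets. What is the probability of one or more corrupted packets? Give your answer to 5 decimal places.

P(at least one) = 1 − P(none) = 1 − (1 − 0.06)^12
= 1 − 0.4759203 = 0.5240797

0.52408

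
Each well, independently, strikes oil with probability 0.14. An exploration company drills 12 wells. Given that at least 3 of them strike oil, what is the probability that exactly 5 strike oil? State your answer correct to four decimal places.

X ~ Binomial(12, 0.14). Want P(X=5 | X≥3) = P(X=5) / P(X≥3).
P(X=5) = C(12,5)·0.14^5·0.86^7 = 0.014820
P(X≥3) = 1 − 0.163675 − 0.319737 − 0.286276 = 0.230313
Ratio = 0.014820 / 0.230313 = 0.064348

0.0643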